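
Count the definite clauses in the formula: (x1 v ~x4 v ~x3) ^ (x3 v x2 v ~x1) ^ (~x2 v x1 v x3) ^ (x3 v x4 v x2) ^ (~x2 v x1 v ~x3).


A definite clause has exactly one positive literal.
Clause 1: 1 positive -> definite
Clause 2: 2 positive -> not definite
Clause 3: 2 positive -> not definite
Clause 4: 3 positive -> not definite
Clause 5: 1 positive -> definite
Definite clause count = 2.

2


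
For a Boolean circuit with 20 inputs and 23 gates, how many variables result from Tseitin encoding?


The Tseitin transformation introduces one auxiliary variable per gate.
Total variables = inputs + gates = 20 + 23 = 43.

43


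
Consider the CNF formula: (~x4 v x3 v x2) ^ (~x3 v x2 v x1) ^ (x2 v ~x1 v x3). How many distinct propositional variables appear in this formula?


Identify each distinct variable in the formula.
Variables found: x1, x2, x3, x4.
Total distinct variables = 4.

4


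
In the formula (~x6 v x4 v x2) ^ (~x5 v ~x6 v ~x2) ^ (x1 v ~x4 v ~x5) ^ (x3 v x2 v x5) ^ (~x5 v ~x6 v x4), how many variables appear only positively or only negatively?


A pure literal appears in only one polarity across all clauses.
Pure literals: x1 (positive only), x3 (positive only), x6 (negative only).
Count = 3.

3


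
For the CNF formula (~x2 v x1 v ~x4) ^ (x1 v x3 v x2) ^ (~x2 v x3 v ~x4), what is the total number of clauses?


Each group enclosed in parentheses joined by ^ is one clause.
Counting the conjuncts: 3 clauses.

3


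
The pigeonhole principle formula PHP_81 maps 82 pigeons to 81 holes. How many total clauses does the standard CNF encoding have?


The PHP encoding has two parts:
1) At-least-one-hole clauses: 82 (one per pigeon, each with 81 literals).
2) At-most-one-pigeon-per-hole clauses: 81 holes * C(82,2) = 81 * 3321 = 269001.
Total clauses = 82 + 269001 = 269083.

269083


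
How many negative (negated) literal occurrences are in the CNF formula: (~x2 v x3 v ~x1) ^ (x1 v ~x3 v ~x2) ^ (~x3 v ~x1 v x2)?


Scan each clause for negated literals.
Clause 1: 2 negative; Clause 2: 2 negative; Clause 3: 2 negative.
Total negative literal occurrences = 6.

6


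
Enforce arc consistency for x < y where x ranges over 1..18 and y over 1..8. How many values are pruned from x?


For the constraint x < y, x needs a supporting value in y's domain.
x can be at most 7 (one less than y's maximum).
Valid x values from domain: 7 out of 18.
Pruned = 18 - 7 = 11.

11


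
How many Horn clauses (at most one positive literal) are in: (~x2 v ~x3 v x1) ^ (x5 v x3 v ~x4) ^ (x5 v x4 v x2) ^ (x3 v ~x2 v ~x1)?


A Horn clause has at most one positive literal.
Clause 1: 1 positive lit(s) -> Horn
Clause 2: 2 positive lit(s) -> not Horn
Clause 3: 3 positive lit(s) -> not Horn
Clause 4: 1 positive lit(s) -> Horn
Total Horn clauses = 2.

2


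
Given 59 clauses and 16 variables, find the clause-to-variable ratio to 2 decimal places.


Clause-to-variable ratio = clauses / variables.
59 / 16 = 3.69.

3.69


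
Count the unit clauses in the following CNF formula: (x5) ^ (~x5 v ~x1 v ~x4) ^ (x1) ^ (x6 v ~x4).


A unit clause contains exactly one literal.
Unit clauses found: (x5), (x1).
Count = 2.

2


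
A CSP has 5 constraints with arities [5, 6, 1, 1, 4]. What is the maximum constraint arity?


The arities are: 5, 6, 1, 1, 4.
Scan for the maximum value.
Maximum arity = 6.

6


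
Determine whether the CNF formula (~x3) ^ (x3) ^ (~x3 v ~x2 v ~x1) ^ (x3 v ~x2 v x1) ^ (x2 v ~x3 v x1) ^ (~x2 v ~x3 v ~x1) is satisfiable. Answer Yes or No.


Check all 8 possible truth assignments.
Number of satisfying assignments found: 0.
The formula is unsatisfiable.

No


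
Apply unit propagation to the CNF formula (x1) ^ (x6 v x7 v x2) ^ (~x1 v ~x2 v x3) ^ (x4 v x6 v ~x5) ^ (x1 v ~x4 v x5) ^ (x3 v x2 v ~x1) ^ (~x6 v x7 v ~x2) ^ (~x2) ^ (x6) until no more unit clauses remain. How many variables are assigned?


Unit propagation repeatedly assigns the literal in any unit clause, then simplifies.
Assignments in order: x1 = T, x2 = F, x3 = T, x6 = T.
No further unit clauses remain.
Total variables assigned = 4.

4


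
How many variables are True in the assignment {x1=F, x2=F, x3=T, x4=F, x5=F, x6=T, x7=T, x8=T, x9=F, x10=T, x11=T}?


The weight is the number of variables assigned True.
True variables: x3, x6, x7, x8, x10, x11.
Weight = 6.

6


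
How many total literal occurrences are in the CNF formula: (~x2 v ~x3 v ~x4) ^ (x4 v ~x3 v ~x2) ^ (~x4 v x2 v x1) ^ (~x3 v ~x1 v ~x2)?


Clause lengths: 3, 3, 3, 3.
Sum = 3 + 3 + 3 + 3 = 12.

12


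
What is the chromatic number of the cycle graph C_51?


An odd cycle cannot be 2-colored: alternating two colors around the cycle returns to the start with a conflict.
Since 51 is odd, three colors are required (and three suffice).
Chromatic number = 3.

3


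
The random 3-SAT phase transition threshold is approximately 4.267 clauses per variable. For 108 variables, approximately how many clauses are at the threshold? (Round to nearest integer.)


The 3-SAT phase transition occurs at approximately 4.267 clauses per variable.
m = 4.267 * 108 = 460.836.
Rounded to nearest integer: 461.

461


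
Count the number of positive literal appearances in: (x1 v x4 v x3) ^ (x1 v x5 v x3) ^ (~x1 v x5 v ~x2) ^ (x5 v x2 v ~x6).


Scan each clause for unnegated literals.
Clause 1: 3 positive; Clause 2: 3 positive; Clause 3: 1 positive; Clause 4: 2 positive.
Total positive literal occurrences = 9.

9


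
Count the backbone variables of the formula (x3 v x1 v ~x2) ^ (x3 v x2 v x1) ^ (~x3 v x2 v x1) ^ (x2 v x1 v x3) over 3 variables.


Find all satisfying assignments: 5 model(s).
Check which variables have the same value in every model.
No variable is fixed across all models.
Backbone size = 0.

0


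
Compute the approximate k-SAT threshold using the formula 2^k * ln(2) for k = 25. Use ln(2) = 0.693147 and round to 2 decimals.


Using the asymptotic formula: threshold ~ 2^k * ln(2).
2^25 = 33554432.
33554432 * 0.693147 = 23258153.88.

23258153.88


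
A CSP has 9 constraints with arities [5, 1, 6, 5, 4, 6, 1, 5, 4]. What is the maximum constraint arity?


The arities are: 5, 1, 6, 5, 4, 6, 1, 5, 4.
Scan for the maximum value.
Maximum arity = 6.

6


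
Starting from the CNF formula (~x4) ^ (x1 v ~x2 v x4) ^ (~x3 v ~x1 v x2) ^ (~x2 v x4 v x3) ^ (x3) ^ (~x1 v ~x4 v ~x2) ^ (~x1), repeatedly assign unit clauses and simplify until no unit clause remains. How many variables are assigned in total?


Unit propagation repeatedly assigns the literal in any unit clause, then simplifies.
Assignments in order: x4 = F, x3 = T, x1 = F, x2 = F.
No further unit clauses remain.
Total variables assigned = 4.

4


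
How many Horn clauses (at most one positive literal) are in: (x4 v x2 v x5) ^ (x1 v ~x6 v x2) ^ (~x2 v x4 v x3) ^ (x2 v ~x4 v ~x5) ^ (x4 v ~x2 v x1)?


A Horn clause has at most one positive literal.
Clause 1: 3 positive lit(s) -> not Horn
Clause 2: 2 positive lit(s) -> not Horn
Clause 3: 2 positive lit(s) -> not Horn
Clause 4: 1 positive lit(s) -> Horn
Clause 5: 2 positive lit(s) -> not Horn
Total Horn clauses = 1.

1


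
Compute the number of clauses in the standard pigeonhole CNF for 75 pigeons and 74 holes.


The PHP encoding has two parts:
1) At-least-one-hole clauses: 75 (one per pigeon, each with 74 literals).
2) At-most-one-pigeon-per-hole clauses: 74 holes * C(75,2) = 74 * 2775 = 205350.
Total clauses = 75 + 205350 = 205425.

205425


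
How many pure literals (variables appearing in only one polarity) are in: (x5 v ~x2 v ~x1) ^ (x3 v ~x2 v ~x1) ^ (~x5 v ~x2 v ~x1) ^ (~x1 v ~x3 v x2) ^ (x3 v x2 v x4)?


A pure literal appears in only one polarity across all clauses.
Pure literals: x1 (negative only), x4 (positive only).
Count = 2.

2


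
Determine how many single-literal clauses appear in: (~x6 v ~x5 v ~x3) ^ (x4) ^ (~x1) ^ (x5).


A unit clause contains exactly one literal.
Unit clauses found: (x4), (~x1), (x5).
Count = 3.

3


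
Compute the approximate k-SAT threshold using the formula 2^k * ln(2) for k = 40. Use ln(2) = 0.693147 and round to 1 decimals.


Using the asymptotic formula: threshold ~ 2^k * ln(2).
2^40 = 1099511627776.
1099511627776 * 0.693147 = 762123186258.1.

762123186258.1


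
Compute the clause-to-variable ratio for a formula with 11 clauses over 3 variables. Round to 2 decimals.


Clause-to-variable ratio = clauses / variables.
11 / 3 = 3.67.

3.67


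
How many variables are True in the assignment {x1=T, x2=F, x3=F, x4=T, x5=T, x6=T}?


The weight is the number of variables assigned True.
True variables: x1, x4, x5, x6.
Weight = 4.

4


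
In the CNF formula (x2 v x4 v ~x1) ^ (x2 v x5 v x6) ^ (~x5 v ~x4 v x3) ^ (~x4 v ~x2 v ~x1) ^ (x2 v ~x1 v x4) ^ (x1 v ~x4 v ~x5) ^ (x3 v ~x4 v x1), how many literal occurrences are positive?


Scan each clause for unnegated literals.
Clause 1: 2 positive; Clause 2: 3 positive; Clause 3: 1 positive; Clause 4: 0 positive; Clause 5: 2 positive; Clause 6: 1 positive; Clause 7: 2 positive.
Total positive literal occurrences = 11.

11


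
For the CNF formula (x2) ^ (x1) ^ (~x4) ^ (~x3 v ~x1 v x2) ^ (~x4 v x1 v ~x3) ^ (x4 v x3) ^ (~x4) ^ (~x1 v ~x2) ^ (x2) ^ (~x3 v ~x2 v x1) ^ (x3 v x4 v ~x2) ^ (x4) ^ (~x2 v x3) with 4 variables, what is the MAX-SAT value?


Enumerate all 16 truth assignments.
For each, count how many of the 13 clauses are satisfied.
The formula is not fully satisfiable, so the maximum is below 13.
Maximum simultaneously satisfiable clauses = 11.

11


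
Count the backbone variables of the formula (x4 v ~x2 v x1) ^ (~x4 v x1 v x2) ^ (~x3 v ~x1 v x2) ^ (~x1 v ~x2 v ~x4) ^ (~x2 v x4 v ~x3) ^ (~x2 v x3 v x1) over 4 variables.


Find all satisfying assignments: 6 model(s).
Check which variables have the same value in every model.
No variable is fixed across all models.
Backbone size = 0.

0


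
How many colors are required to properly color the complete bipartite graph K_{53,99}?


K_{53,99} is bipartite by definition: the two parts are independent sets, with every edge crossing between them.
Color all vertices in one part with color 1 and all vertices in the other part with color 2.
Since the graph has at least one edge, one color does not suffice.
Chromatic number = 2.

2


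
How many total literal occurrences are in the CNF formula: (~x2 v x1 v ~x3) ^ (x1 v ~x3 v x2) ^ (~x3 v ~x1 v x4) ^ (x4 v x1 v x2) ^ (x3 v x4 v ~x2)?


Clause lengths: 3, 3, 3, 3, 3.
Sum = 3 + 3 + 3 + 3 + 3 = 15.

15


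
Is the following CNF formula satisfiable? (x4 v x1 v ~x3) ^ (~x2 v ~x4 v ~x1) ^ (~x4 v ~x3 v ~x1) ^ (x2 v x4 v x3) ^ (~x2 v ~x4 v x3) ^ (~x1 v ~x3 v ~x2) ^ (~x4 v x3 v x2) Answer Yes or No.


Check all 16 possible truth assignments.
Number of satisfying assignments found: 5.
The formula is satisfiable.

Yes


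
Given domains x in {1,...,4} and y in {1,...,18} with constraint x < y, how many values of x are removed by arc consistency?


For the constraint x < y, x needs a supporting value in y's domain.
x can be at most 17 (one less than y's maximum).
Valid x values from domain: 4 out of 4.
Pruned = 4 - 4 = 0.

0


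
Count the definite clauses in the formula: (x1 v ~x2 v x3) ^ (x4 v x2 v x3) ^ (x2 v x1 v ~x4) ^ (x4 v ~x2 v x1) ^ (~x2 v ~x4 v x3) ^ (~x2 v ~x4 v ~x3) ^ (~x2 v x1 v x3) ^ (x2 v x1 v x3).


A definite clause has exactly one positive literal.
Clause 1: 2 positive -> not definite
Clause 2: 3 positive -> not definite
Clause 3: 2 positive -> not definite
Clause 4: 2 positive -> not definite
Clause 5: 1 positive -> definite
Clause 6: 0 positive -> not definite
Clause 7: 2 positive -> not definite
Clause 8: 3 positive -> not definite
Definite clause count = 1.

1


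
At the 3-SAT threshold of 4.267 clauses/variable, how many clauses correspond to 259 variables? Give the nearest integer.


The 3-SAT phase transition occurs at approximately 4.267 clauses per variable.
m = 4.267 * 259 = 1105.153.
Rounded to nearest integer: 1105.

1105


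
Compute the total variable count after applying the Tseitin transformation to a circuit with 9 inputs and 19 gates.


The Tseitin transformation introduces one auxiliary variable per gate.
Total variables = inputs + gates = 9 + 19 = 28.

28


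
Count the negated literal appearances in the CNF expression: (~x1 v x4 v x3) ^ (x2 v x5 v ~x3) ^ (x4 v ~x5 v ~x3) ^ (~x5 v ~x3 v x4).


Scan each clause for negated literals.
Clause 1: 1 negative; Clause 2: 1 negative; Clause 3: 2 negative; Clause 4: 2 negative.
Total negative literal occurrences = 6.

6


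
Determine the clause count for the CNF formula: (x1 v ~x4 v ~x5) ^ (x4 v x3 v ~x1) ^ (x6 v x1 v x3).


Each group enclosed in parentheses joined by ^ is one clause.
Counting the conjuncts: 3 clauses.

3


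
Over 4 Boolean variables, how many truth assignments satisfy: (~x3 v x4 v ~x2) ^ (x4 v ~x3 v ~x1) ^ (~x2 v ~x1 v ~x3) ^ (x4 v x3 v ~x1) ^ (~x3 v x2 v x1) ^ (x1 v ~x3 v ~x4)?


Enumerate all 16 truth assignments over 4 variables.
Test each against every clause.
Satisfying assignments found: 7.

7


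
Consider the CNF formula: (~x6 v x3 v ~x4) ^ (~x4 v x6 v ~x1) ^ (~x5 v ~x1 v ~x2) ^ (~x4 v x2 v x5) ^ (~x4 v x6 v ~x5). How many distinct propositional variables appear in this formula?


Identify each distinct variable in the formula.
Variables found: x1, x2, x3, x4, x5, x6.
Total distinct variables = 6.

6


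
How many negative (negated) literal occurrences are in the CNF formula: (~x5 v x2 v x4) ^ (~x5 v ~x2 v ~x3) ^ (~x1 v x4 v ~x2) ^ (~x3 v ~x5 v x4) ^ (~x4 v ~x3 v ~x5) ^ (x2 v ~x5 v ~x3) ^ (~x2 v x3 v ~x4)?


Scan each clause for negated literals.
Clause 1: 1 negative; Clause 2: 3 negative; Clause 3: 2 negative; Clause 4: 2 negative; Clause 5: 3 negative; Clause 6: 2 negative; Clause 7: 2 negative.
Total negative literal occurrences = 15.

15


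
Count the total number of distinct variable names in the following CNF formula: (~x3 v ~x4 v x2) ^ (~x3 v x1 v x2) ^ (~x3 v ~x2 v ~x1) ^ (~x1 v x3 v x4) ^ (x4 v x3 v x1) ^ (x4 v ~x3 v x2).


Identify each distinct variable in the formula.
Variables found: x1, x2, x3, x4.
Total distinct variables = 4.

4


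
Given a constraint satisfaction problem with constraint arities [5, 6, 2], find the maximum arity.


The arities are: 5, 6, 2.
Scan for the maximum value.
Maximum arity = 6.

6


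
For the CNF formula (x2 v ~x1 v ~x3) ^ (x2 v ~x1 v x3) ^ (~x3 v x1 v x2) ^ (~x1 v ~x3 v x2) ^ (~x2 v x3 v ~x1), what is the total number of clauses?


Each group enclosed in parentheses joined by ^ is one clause.
Counting the conjuncts: 5 clauses.

5


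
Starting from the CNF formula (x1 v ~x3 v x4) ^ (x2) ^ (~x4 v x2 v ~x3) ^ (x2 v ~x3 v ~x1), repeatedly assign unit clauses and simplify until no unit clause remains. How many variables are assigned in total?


Unit propagation repeatedly assigns the literal in any unit clause, then simplifies.
Assignments in order: x2 = T.
No further unit clauses remain.
Total variables assigned = 1.

1


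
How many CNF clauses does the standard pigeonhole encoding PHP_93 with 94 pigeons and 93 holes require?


The PHP encoding has two parts:
1) At-least-one-hole clauses: 94 (one per pigeon, each with 93 literals).
2) At-most-one-pigeon-per-hole clauses: 93 holes * C(94,2) = 93 * 4371 = 406503.
Total clauses = 94 + 406503 = 406597.

406597


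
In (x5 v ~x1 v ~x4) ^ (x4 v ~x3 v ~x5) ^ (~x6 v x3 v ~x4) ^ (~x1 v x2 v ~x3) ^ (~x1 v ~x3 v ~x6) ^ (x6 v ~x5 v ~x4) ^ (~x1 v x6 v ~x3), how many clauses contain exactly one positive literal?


A definite clause has exactly one positive literal.
Clause 1: 1 positive -> definite
Clause 2: 1 positive -> definite
Clause 3: 1 positive -> definite
Clause 4: 1 positive -> definite
Clause 5: 0 positive -> not definite
Clause 6: 1 positive -> definite
Clause 7: 1 positive -> definite
Definite clause count = 6.

6


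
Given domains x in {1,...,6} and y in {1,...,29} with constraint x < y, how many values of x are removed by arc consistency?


For the constraint x < y, x needs a supporting value in y's domain.
x can be at most 28 (one less than y's maximum).
Valid x values from domain: 6 out of 6.
Pruned = 6 - 6 = 0.

0


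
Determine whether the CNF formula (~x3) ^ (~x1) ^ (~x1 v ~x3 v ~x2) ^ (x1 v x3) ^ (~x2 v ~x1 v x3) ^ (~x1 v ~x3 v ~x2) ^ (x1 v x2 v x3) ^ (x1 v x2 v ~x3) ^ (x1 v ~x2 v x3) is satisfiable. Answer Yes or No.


Check all 8 possible truth assignments.
Number of satisfying assignments found: 0.
The formula is unsatisfiable.

No


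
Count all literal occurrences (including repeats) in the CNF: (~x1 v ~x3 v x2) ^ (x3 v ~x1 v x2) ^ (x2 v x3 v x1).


Clause lengths: 3, 3, 3.
Sum = 3 + 3 + 3 = 9.

9


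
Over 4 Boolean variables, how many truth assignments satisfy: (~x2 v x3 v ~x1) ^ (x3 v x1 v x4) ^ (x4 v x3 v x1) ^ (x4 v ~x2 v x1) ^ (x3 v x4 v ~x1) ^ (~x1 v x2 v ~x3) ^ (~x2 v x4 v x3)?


Enumerate all 16 truth assignments over 4 variables.
Test each against every clause.
Satisfying assignments found: 8.

8


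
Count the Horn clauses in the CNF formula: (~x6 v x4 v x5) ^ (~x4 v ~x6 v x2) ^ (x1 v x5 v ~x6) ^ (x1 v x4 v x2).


A Horn clause has at most one positive literal.
Clause 1: 2 positive lit(s) -> not Horn
Clause 2: 1 positive lit(s) -> Horn
Clause 3: 2 positive lit(s) -> not Horn
Clause 4: 3 positive lit(s) -> not Horn
Total Horn clauses = 1.

1


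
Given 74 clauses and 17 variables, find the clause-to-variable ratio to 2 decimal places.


Clause-to-variable ratio = clauses / variables.
74 / 17 = 4.35.

4.35


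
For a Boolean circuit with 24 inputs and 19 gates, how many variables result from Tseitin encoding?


The Tseitin transformation introduces one auxiliary variable per gate.
Total variables = inputs + gates = 24 + 19 = 43.

43


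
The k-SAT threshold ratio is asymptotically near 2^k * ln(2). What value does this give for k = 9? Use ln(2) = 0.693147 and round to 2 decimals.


Using the asymptotic formula: threshold ~ 2^k * ln(2).
2^9 = 512.
512 * 0.693147 = 354.89.

354.89


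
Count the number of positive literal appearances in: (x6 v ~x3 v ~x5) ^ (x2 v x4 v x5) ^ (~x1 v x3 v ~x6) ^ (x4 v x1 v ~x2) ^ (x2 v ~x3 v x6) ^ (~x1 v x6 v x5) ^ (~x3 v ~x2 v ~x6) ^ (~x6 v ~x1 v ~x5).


Scan each clause for unnegated literals.
Clause 1: 1 positive; Clause 2: 3 positive; Clause 3: 1 positive; Clause 4: 2 positive; Clause 5: 2 positive; Clause 6: 2 positive; Clause 7: 0 positive; Clause 8: 0 positive.
Total positive literal occurrences = 11.

11


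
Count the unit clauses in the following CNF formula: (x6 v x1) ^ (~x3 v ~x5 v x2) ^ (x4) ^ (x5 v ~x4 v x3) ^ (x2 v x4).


A unit clause contains exactly one literal.
Unit clauses found: (x4).
Count = 1.

1


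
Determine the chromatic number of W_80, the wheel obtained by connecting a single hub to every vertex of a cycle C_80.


W_80 consists of the cycle C_80 together with a hub vertex adjacent to every cycle vertex.
The cycle C_80 needs 2 colors (even cycle -> 2).
The hub is adjacent to every cycle vertex, so it must receive a new color distinct from all of them.
Chromatic number = 2 + 1 = 3.

3


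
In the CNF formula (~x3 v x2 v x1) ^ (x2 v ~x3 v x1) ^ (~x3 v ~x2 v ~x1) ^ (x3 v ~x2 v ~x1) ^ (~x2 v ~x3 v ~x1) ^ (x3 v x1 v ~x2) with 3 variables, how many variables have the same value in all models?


Find all satisfying assignments: 4 model(s).
Check which variables have the same value in every model.
No variable is fixed across all models.
Backbone size = 0.

0


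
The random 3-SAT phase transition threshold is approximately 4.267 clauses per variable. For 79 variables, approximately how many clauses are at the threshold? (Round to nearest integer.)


The 3-SAT phase transition occurs at approximately 4.267 clauses per variable.
m = 4.267 * 79 = 337.093.
Rounded to nearest integer: 337.

337


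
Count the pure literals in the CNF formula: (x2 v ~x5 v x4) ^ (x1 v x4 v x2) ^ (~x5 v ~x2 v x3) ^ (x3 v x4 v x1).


A pure literal appears in only one polarity across all clauses.
Pure literals: x1 (positive only), x3 (positive only), x4 (positive only), x5 (negative only).
Count = 4.

4


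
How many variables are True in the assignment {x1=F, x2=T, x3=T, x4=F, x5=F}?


The weight is the number of variables assigned True.
True variables: x2, x3.
Weight = 2.

2


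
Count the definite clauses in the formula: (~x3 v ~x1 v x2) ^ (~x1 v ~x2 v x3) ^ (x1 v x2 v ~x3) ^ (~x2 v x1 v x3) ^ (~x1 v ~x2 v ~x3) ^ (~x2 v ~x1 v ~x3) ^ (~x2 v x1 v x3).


A definite clause has exactly one positive literal.
Clause 1: 1 positive -> definite
Clause 2: 1 positive -> definite
Clause 3: 2 positive -> not definite
Clause 4: 2 positive -> not definite
Clause 5: 0 positive -> not definite
Clause 6: 0 positive -> not definite
Clause 7: 2 positive -> not definite
Definite clause count = 2.

2


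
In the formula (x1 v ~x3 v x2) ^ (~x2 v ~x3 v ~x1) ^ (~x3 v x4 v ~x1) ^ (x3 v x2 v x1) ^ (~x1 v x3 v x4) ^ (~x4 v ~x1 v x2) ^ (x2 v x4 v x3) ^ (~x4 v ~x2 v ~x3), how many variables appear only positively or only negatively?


A pure literal appears in only one polarity across all clauses.
No pure literals found.
Count = 0.

0


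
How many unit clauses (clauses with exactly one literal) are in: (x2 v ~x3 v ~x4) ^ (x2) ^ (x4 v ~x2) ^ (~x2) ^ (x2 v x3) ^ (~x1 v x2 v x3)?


A unit clause contains exactly one literal.
Unit clauses found: (x2), (~x2).
Count = 2.

2


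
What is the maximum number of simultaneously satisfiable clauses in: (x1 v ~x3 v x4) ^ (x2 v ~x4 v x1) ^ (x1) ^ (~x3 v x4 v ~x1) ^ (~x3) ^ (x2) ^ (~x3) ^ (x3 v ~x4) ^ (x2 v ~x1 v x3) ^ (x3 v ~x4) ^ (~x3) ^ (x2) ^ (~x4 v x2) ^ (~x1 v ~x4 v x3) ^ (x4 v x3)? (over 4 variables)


Enumerate all 16 truth assignments.
For each, count how many of the 15 clauses are satisfied.
The formula is not fully satisfiable, so the maximum is below 15.
Maximum simultaneously satisfiable clauses = 14.

14


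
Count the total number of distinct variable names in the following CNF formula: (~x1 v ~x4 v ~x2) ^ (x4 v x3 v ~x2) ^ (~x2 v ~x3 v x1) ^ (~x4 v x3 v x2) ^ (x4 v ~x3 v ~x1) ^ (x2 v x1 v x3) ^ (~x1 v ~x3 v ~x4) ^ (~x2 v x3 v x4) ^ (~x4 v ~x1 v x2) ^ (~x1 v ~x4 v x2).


Identify each distinct variable in the formula.
Variables found: x1, x2, x3, x4.
Total distinct variables = 4.

4


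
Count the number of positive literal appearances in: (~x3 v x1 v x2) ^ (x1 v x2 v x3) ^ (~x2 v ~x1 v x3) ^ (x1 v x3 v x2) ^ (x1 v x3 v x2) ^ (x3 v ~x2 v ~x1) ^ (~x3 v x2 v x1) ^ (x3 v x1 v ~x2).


Scan each clause for unnegated literals.
Clause 1: 2 positive; Clause 2: 3 positive; Clause 3: 1 positive; Clause 4: 3 positive; Clause 5: 3 positive; Clause 6: 1 positive; Clause 7: 2 positive; Clause 8: 2 positive.
Total positive literal occurrences = 17.

17


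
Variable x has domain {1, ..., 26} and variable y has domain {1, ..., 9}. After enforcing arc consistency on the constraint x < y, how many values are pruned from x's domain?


For the constraint x < y, x needs a supporting value in y's domain.
x can be at most 8 (one less than y's maximum).
Valid x values from domain: 8 out of 26.
Pruned = 26 - 8 = 18.

18


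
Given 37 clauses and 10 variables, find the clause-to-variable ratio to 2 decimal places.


Clause-to-variable ratio = clauses / variables.
37 / 10 = 3.7.

3.7


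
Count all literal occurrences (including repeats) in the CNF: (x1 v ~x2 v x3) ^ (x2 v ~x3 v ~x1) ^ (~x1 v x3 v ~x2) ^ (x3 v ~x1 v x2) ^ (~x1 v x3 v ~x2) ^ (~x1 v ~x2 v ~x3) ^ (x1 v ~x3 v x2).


Clause lengths: 3, 3, 3, 3, 3, 3, 3.
Sum = 3 + 3 + 3 + 3 + 3 + 3 + 3 = 21.

21


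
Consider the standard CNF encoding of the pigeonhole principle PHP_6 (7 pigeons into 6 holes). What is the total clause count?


The PHP encoding has two parts:
1) At-least-one-hole clauses: 7 (one per pigeon, each with 6 literals).
2) At-most-one-pigeon-per-hole clauses: 6 holes * C(7,2) = 6 * 21 = 126.
Total clauses = 7 + 126 = 133.

133


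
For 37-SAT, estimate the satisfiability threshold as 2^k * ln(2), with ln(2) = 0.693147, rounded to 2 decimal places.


Using the asymptotic formula: threshold ~ 2^k * ln(2).
2^37 = 137438953472.
137438953472 * 0.693147 = 95265398282.26.

95265398282.26


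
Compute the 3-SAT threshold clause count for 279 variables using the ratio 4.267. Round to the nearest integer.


The 3-SAT phase transition occurs at approximately 4.267 clauses per variable.
m = 4.267 * 279 = 1190.493.
Rounded to nearest integer: 1190.

1190


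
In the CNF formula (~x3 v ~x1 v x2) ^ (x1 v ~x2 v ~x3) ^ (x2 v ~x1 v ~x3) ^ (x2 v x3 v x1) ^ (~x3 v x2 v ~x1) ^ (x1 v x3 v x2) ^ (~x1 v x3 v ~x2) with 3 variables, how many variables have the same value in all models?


Find all satisfying assignments: 4 model(s).
Check which variables have the same value in every model.
No variable is fixed across all models.
Backbone size = 0.

0


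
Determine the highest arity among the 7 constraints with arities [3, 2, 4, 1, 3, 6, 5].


The arities are: 3, 2, 4, 1, 3, 6, 5.
Scan for the maximum value.
Maximum arity = 6.

6


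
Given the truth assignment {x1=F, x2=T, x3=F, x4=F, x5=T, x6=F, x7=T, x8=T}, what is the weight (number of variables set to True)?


The weight is the number of variables assigned True.
True variables: x2, x5, x7, x8.
Weight = 4.

4


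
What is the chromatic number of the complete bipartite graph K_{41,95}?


K_{41,95} is bipartite by definition: the two parts are independent sets, with every edge crossing between them.
Color all vertices in one part with color 1 and all vertices in the other part with color 2.
Since the graph has at least one edge, one color does not suffice.
Chromatic number = 2.

2


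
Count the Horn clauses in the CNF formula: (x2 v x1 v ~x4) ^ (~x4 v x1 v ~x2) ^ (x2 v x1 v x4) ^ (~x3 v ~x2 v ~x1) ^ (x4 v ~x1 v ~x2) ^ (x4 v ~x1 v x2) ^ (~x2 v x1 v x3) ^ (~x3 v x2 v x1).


A Horn clause has at most one positive literal.
Clause 1: 2 positive lit(s) -> not Horn
Clause 2: 1 positive lit(s) -> Horn
Clause 3: 3 positive lit(s) -> not Horn
Clause 4: 0 positive lit(s) -> Horn
Clause 5: 1 positive lit(s) -> Horn
Clause 6: 2 positive lit(s) -> not Horn
Clause 7: 2 positive lit(s) -> not Horn
Clause 8: 2 positive lit(s) -> not Horn
Total Horn clauses = 3.

3


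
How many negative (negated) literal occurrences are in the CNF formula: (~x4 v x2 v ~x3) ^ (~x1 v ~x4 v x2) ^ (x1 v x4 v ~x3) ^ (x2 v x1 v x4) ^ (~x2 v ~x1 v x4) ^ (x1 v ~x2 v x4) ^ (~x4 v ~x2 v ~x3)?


Scan each clause for negated literals.
Clause 1: 2 negative; Clause 2: 2 negative; Clause 3: 1 negative; Clause 4: 0 negative; Clause 5: 2 negative; Clause 6: 1 negative; Clause 7: 3 negative.
Total negative literal occurrences = 11.

11


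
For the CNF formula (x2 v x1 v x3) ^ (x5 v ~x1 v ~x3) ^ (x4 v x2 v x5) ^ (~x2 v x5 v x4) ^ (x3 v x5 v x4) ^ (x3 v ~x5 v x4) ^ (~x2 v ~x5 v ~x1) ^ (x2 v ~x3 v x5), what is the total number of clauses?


Each group enclosed in parentheses joined by ^ is one clause.
Counting the conjuncts: 8 clauses.

8


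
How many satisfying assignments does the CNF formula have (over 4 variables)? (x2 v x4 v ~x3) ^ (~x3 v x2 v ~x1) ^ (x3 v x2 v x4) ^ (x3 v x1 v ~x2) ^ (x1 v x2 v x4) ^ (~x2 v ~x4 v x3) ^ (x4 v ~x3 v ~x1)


Enumerate all 16 truth assignments over 4 variables.
Test each against every clause.
Satisfying assignments found: 7.

7


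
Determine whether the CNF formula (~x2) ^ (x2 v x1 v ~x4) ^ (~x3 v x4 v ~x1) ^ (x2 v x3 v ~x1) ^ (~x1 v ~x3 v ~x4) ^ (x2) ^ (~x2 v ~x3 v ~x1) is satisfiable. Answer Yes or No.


Check all 16 possible truth assignments.
Number of satisfying assignments found: 0.
The formula is unsatisfiable.

No


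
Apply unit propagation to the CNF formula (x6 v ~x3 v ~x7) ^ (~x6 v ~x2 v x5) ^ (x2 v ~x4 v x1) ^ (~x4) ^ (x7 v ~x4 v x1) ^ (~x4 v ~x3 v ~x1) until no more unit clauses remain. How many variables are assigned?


Unit propagation repeatedly assigns the literal in any unit clause, then simplifies.
Assignments in order: x4 = F.
No further unit clauses remain.
Total variables assigned = 1.

1


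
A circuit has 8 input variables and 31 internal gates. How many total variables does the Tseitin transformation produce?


The Tseitin transformation introduces one auxiliary variable per gate.
Total variables = inputs + gates = 8 + 31 = 39.

39


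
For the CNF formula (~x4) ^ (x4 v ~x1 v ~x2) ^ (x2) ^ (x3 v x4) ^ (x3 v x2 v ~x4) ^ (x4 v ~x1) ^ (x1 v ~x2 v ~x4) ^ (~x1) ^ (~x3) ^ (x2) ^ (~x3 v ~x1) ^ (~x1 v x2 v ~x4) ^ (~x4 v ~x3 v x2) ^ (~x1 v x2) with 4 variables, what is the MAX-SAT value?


Enumerate all 16 truth assignments.
For each, count how many of the 14 clauses are satisfied.
The formula is not fully satisfiable, so the maximum is below 14.
Maximum simultaneously satisfiable clauses = 13.

13


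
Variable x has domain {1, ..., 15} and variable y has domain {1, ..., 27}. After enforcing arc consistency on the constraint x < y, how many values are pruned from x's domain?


For the constraint x < y, x needs a supporting value in y's domain.
x can be at most 26 (one less than y's maximum).
Valid x values from domain: 15 out of 15.
Pruned = 15 - 15 = 0.

0


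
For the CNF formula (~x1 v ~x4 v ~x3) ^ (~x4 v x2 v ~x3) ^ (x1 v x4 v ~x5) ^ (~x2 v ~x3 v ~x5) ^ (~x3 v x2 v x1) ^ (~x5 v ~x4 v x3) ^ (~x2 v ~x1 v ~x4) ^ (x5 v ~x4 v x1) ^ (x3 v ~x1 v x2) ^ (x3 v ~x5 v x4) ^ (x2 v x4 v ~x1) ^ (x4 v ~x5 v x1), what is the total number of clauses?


Each group enclosed in parentheses joined by ^ is one clause.
Counting the conjuncts: 12 clauses.

12


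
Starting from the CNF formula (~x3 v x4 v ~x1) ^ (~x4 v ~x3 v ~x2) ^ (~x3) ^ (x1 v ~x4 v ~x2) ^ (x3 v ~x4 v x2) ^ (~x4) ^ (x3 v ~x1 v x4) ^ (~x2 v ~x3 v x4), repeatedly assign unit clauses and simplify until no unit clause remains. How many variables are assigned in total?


Unit propagation repeatedly assigns the literal in any unit clause, then simplifies.
Assignments in order: x3 = F, x4 = F, x1 = F.
No further unit clauses remain.
Total variables assigned = 3.

3


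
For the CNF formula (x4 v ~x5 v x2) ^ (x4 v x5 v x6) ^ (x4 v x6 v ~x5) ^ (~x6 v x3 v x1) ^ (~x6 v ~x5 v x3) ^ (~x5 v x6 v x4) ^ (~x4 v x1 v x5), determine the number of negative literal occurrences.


Scan each clause for negated literals.
Clause 1: 1 negative; Clause 2: 0 negative; Clause 3: 1 negative; Clause 4: 1 negative; Clause 5: 2 negative; Clause 6: 1 negative; Clause 7: 1 negative.
Total negative literal occurrences = 7.

7


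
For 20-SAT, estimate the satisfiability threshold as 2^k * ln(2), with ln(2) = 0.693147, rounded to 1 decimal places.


Using the asymptotic formula: threshold ~ 2^k * ln(2).
2^20 = 1048576.
1048576 * 0.693147 = 726817.3.

726817.3


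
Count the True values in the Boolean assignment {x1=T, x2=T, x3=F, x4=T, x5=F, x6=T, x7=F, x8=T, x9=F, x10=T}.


The weight is the number of variables assigned True.
True variables: x1, x2, x4, x6, x8, x10.
Weight = 6.

6


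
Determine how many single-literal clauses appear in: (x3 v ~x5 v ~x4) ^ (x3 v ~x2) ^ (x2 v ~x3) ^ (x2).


A unit clause contains exactly one literal.
Unit clauses found: (x2).
Count = 1.

1


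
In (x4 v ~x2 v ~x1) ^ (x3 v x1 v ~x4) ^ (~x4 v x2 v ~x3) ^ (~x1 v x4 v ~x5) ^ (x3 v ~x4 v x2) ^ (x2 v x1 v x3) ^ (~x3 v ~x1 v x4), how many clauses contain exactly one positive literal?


A definite clause has exactly one positive literal.
Clause 1: 1 positive -> definite
Clause 2: 2 positive -> not definite
Clause 3: 1 positive -> definite
Clause 4: 1 positive -> definite
Clause 5: 2 positive -> not definite
Clause 6: 3 positive -> not definite
Clause 7: 1 positive -> definite
Definite clause count = 4.

4


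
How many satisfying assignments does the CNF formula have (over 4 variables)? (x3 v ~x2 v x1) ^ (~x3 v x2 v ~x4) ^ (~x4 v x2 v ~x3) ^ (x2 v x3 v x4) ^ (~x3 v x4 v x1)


Enumerate all 16 truth assignments over 4 variables.
Test each against every clause.
Satisfying assignments found: 8.

8


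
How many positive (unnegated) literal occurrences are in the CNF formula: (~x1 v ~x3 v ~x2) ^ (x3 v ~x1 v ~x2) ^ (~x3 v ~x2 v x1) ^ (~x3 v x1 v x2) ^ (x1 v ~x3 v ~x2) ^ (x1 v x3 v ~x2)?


Scan each clause for unnegated literals.
Clause 1: 0 positive; Clause 2: 1 positive; Clause 3: 1 positive; Clause 4: 2 positive; Clause 5: 1 positive; Clause 6: 2 positive.
Total positive literal occurrences = 7.

7


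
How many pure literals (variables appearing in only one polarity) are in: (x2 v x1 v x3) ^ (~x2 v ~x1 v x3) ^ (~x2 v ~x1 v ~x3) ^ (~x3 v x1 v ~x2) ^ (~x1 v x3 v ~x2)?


A pure literal appears in only one polarity across all clauses.
No pure literals found.
Count = 0.

0


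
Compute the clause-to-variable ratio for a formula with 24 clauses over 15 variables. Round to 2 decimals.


Clause-to-variable ratio = clauses / variables.
24 / 15 = 1.6.

1.6


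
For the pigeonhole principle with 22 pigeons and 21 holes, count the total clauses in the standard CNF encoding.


The PHP encoding has two parts:
1) At-least-one-hole clauses: 22 (one per pigeon, each with 21 literals).
2) At-most-one-pigeon-per-hole clauses: 21 holes * C(22,2) = 21 * 231 = 4851.
Total clauses = 22 + 4851 = 4873.

4873


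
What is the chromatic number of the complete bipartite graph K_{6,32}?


K_{6,32} is bipartite by definition: the two parts are independent sets, with every edge crossing between them.
Color all vertices in one part with color 1 and all vertices in the other part with color 2.
Since the graph has at least one edge, one color does not suffice.
Chromatic number = 2.

2


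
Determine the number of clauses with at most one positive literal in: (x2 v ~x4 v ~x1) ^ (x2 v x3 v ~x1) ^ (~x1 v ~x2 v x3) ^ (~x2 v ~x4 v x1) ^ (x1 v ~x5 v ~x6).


A Horn clause has at most one positive literal.
Clause 1: 1 positive lit(s) -> Horn
Clause 2: 2 positive lit(s) -> not Horn
Clause 3: 1 positive lit(s) -> Horn
Clause 4: 1 positive lit(s) -> Horn
Clause 5: 1 positive lit(s) -> Horn
Total Horn clauses = 4.

4


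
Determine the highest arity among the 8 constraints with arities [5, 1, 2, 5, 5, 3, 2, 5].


The arities are: 5, 1, 2, 5, 5, 3, 2, 5.
Scan for the maximum value.
Maximum arity = 5.

5


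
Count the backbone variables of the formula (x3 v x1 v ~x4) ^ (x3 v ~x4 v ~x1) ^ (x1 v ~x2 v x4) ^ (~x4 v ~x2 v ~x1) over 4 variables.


Find all satisfying assignments: 9 model(s).
Check which variables have the same value in every model.
No variable is fixed across all models.
Backbone size = 0.

0


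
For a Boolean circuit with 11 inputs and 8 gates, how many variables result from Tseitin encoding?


The Tseitin transformation introduces one auxiliary variable per gate.
Total variables = inputs + gates = 11 + 8 = 19.

19


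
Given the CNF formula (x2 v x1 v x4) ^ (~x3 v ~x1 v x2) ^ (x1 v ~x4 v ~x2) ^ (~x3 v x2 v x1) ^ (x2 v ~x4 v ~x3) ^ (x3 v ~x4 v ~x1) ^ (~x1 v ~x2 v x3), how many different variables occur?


Identify each distinct variable in the formula.
Variables found: x1, x2, x3, x4.
Total distinct variables = 4.

4


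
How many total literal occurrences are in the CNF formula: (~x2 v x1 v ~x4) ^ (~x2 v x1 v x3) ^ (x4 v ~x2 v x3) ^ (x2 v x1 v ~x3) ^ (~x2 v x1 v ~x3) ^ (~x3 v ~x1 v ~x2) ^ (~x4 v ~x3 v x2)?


Clause lengths: 3, 3, 3, 3, 3, 3, 3.
Sum = 3 + 3 + 3 + 3 + 3 + 3 + 3 = 21.

21


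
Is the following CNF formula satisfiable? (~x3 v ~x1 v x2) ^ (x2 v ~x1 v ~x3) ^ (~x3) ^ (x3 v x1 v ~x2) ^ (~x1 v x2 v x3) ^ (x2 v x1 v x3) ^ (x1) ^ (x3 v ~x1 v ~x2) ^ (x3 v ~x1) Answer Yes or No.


Check all 8 possible truth assignments.
Number of satisfying assignments found: 0.
The formula is unsatisfiable.

No


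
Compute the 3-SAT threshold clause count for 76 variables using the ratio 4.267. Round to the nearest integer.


The 3-SAT phase transition occurs at approximately 4.267 clauses per variable.
m = 4.267 * 76 = 324.292.
Rounded to nearest integer: 324.

324


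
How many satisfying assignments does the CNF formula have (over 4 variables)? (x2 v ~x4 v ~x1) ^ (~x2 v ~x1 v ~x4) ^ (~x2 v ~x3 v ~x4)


Enumerate all 16 truth assignments over 4 variables.
Test each against every clause.
Satisfying assignments found: 11.

11


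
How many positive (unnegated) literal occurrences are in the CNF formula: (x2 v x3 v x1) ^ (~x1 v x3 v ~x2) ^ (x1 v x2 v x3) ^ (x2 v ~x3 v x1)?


Scan each clause for unnegated literals.
Clause 1: 3 positive; Clause 2: 1 positive; Clause 3: 3 positive; Clause 4: 2 positive.
Total positive literal occurrences = 9.

9


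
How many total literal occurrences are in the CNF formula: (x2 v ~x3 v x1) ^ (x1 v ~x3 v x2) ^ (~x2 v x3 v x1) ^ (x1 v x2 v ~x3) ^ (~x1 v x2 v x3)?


Clause lengths: 3, 3, 3, 3, 3.
Sum = 3 + 3 + 3 + 3 + 3 = 15.

15


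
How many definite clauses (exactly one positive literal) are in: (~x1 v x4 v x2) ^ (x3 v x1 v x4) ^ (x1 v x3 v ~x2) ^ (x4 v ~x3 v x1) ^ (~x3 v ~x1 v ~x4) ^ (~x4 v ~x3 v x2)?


A definite clause has exactly one positive literal.
Clause 1: 2 positive -> not definite
Clause 2: 3 positive -> not definite
Clause 3: 2 positive -> not definite
Clause 4: 2 positive -> not definite
Clause 5: 0 positive -> not definite
Clause 6: 1 positive -> definite
Definite clause count = 1.

1


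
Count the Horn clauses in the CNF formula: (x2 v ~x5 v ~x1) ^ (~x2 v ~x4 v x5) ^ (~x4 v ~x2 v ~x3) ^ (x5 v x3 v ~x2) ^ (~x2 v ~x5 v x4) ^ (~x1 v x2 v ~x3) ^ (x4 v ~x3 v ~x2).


A Horn clause has at most one positive literal.
Clause 1: 1 positive lit(s) -> Horn
Clause 2: 1 positive lit(s) -> Horn
Clause 3: 0 positive lit(s) -> Horn
Clause 4: 2 positive lit(s) -> not Horn
Clause 5: 1 positive lit(s) -> Horn
Clause 6: 1 positive lit(s) -> Horn
Clause 7: 1 positive lit(s) -> Horn
Total Horn clauses = 6.

6


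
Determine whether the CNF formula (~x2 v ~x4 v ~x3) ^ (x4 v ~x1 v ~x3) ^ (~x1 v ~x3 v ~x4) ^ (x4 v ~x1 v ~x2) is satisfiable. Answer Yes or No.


Check all 16 possible truth assignments.
Number of satisfying assignments found: 10.
The formula is satisfiable.

Yes


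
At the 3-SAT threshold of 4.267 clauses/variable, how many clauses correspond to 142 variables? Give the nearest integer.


The 3-SAT phase transition occurs at approximately 4.267 clauses per variable.
m = 4.267 * 142 = 605.914.
Rounded to nearest integer: 606.

606


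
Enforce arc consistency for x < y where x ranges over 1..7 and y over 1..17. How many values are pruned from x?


For the constraint x < y, x needs a supporting value in y's domain.
x can be at most 16 (one less than y's maximum).
Valid x values from domain: 7 out of 7.
Pruned = 7 - 7 = 0.

0


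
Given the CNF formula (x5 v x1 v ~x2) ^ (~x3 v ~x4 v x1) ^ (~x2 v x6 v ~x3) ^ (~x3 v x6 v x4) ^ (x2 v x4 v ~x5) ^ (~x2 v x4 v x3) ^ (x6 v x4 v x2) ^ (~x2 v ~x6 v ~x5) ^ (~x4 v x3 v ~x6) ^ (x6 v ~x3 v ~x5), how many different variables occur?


Identify each distinct variable in the formula.
Variables found: x1, x2, x3, x4, x5, x6.
Total distinct variables = 6.

6


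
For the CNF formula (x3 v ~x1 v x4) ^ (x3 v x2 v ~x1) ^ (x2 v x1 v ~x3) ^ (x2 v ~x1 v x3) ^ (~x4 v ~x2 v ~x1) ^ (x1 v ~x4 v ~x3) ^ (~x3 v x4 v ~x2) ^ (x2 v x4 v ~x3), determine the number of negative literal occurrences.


Scan each clause for negated literals.
Clause 1: 1 negative; Clause 2: 1 negative; Clause 3: 1 negative; Clause 4: 1 negative; Clause 5: 3 negative; Clause 6: 2 negative; Clause 7: 2 negative; Clause 8: 1 negative.
Total negative literal occurrences = 12.

12


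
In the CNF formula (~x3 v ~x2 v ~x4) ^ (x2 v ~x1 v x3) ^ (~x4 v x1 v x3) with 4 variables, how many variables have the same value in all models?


Find all satisfying assignments: 10 model(s).
Check which variables have the same value in every model.
No variable is fixed across all models.
Backbone size = 0.

0


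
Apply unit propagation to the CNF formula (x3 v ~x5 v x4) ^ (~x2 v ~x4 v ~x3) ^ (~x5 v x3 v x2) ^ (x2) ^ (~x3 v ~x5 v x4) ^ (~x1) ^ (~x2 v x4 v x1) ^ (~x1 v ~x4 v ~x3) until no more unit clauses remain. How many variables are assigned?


Unit propagation repeatedly assigns the literal in any unit clause, then simplifies.
Assignments in order: x2 = T, x1 = F, x4 = T, x3 = F.
No further unit clauses remain.
Total variables assigned = 4.

4
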